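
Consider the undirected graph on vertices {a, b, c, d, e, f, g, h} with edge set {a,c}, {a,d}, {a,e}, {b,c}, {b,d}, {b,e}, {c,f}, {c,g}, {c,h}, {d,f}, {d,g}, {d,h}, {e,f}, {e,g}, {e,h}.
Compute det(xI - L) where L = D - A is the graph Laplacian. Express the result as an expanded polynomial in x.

x^8 - 30x^7 + 375x^6 - 2540x^5 + 10095x^4 - 23598x^3 + 30105x^2 - 16200x

Reading degrees in the order [a, b, c, d, e, f, g, h] gives [3, 3, 5, 5, 5, 3, 3, 3]; set D = diag(3, 3, 5, 5, 5, 3, 3, 3) and form L = D - A. L has integer entries, so p(x) = det(xI - L) has integer coefficients. Expanding the determinant yields x^8 - 30x^7 + 375x^6 - 2540x^5 + 10095x^4 - 23598x^3 + 30105x^2 - 16200x. The coefficient of x^7 equals -trace(L) = -30, matching the sum of degrees.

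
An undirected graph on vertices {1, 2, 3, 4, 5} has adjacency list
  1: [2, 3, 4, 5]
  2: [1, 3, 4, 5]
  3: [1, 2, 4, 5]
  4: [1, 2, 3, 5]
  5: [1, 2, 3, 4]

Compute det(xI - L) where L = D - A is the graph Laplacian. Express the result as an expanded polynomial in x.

x^5 - 20x^4 + 150x^3 - 500x^2 + 625x

Reading degrees in the order [1, 2, 3, 4, 5] gives [4, 4, 4, 4, 4]; set D = diag(4, 4, 4, 4, 4) and form L = D - A. Computing det(xI - L) by cofactor expansion (or equivalently via sum-over-permutations) gives x^5 - 20x^4 + 150x^3 - 500x^2 + 625x. Since p(0) = det(-L) = 0, x divides p(x). The largest eigenvalue, 5, is at most the vertex count 5.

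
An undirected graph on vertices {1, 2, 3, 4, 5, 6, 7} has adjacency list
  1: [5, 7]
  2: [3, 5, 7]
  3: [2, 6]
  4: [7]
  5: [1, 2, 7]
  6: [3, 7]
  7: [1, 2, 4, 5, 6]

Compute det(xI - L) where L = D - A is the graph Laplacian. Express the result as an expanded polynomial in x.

x^7 - 18x^6 + 125x^5 - 426x^4 + 746x^3 - 632x^2 + 203x

Each diagonal entry of L is the vertex degree and each off-diagonal entry is -1 where an edge is present, 0 otherwise; in the order [1, 2, 3, 4, 5, 6, 7] the diagonal is [2, 3, 2, 1, 3, 2, 5]. L has integer entries, so p(x) = det(xI - L) has integer coefficients. Expanding the determinant yields x^7 - 18x^6 + 125x^5 - 426x^4 + 746x^3 - 632x^2 + 203x. Since p(0) = det(-L) = 0, x divides p(x). The eigenvalues sum to 18, which equals trace(L) = 2|E|. The largest eigenvalue, 6.1426, is at most the vertex count 7.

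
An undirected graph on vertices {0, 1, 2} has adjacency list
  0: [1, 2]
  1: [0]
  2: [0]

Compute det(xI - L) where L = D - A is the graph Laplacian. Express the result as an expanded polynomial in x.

Each diagonal entry of L is the vertex degree and each off-diagonal entry is -1 where an edge is present, 0 otherwise; in the order [0, 1, 2] the diagonal is [2, 1, 1]. Computing det(xI - L) by cofactor expansion (or equivalently via sum-over-permutations) gives x^3 - 4x^2 + 3x. The constant term is 0 because L is singular (the all-ones vector lies in its kernel). The eigenvalues sum to 4, which equals trace(L) = 2|E|. The largest eigenvalue, 3, is at most the vertex count 3.

x^3 - 4x^2 + 3x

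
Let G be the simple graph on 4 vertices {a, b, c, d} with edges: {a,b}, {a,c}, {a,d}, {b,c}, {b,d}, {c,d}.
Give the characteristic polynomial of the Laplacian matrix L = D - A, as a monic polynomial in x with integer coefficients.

x^4 - 12x^3 + 48x^2 - 64x

Each diagonal entry of L is the vertex degree and each off-diagonal entry is -1 where an edge is present, 0 otherwise; in the order [a, b, c, d] the diagonal is [3, 3, 3, 3]. L has integer entries, so p(x) = det(xI - L) has integer coefficients. Expanding the determinant yields x^4 - 12x^3 + 48x^2 - 64x. The constant term is 0 because L is singular (the all-ones vector lies in its kernel). By the matrix-tree theorem the graph has (1/4) * product of the nonzero eigenvalues = 16 spanning trees.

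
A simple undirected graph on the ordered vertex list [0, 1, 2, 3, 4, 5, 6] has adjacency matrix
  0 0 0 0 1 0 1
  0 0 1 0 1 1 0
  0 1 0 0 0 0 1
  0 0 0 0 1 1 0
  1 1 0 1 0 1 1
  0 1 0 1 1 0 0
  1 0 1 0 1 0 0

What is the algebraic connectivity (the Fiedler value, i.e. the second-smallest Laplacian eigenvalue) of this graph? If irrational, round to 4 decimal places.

Reading degrees in the order [0, 1, 2, 3, 4, 5, 6] gives [2, 3, 2, 2, 5, 3, 3]; set D = diag(2, 3, 2, 2, 5, 3, 3) and form L = D - A. Computing the eigenvalues of L and sorting gives [0, 1.1887, 1.5858, 2.7969, 3.8626, 4.4142, 6.1518]. The Fiedler value lambda_2 = 1.1887 is strictly positive, so the graph is connected. There is one zero in the spectrum, matching the 1 component.

1.1887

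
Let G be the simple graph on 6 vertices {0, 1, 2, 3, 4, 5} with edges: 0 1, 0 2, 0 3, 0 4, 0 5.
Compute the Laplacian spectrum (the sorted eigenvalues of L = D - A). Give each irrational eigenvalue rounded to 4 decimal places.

[0, 1, 1, 1, 1, 6]

Each diagonal entry of L is the vertex degree and each off-diagonal entry is -1 where an edge is present, 0 otherwise; in the order [0, 1, 2, 3, 4, 5] the diagonal is [5, 1, 1, 1, 1, 1]. The multiplicity of 0 as a Laplacian eigenvalue equals the number of connected components. The single zero eigenvalue shows the graph is connected.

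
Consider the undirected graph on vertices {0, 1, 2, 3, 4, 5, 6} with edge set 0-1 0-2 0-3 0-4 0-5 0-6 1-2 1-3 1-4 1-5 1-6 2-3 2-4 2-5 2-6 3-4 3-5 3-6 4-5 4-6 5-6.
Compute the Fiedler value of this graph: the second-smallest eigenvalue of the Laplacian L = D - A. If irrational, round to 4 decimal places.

7

With the vertex order [0, 1, 2, 3, 4, 5, 6], the degrees are [6, 6, 6, 6, 6, 6, 6], giving D = diag(6, 6, 6, 6, 6, 6, 6) and L = D - A. The sorted Laplacian eigenvalues are [0, 7, 7, 7, 7, 7, 7]; the algebraic connectivity is the second entry, 7. By the matrix-tree theorem the graph has (1/7) * product of the nonzero eigenvalues = 16807 spanning trees.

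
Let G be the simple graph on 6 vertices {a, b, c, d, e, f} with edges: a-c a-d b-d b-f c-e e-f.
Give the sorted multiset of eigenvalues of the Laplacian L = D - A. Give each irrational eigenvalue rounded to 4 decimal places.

[0, 1, 1, 3, 3, 4]

Reading degrees in the order [a, b, c, d, e, f] gives [2, 2, 2, 2, 2, 2]; set D = diag(2, 2, 2, 2, 2, 2) and form L = D - A. L is symmetric positive semidefinite, so every eigenvalue is real and nonnegative. The single zero eigenvalue shows the graph is connected. The eigenvalues sum to 12, which equals trace(L) = 2|E|. There is one zero in the spectrum, matching the 1 component.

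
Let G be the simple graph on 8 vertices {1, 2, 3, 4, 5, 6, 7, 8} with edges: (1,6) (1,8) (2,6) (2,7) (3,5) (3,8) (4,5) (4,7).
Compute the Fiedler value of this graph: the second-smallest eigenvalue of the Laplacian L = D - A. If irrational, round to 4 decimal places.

With the vertex order [1, 2, 3, 4, 5, 6, 7, 8], the degrees are [2, 2, 2, 2, 2, 2, 2, 2], giving D = diag(2, 2, 2, 2, 2, 2, 2, 2) and L = D - A. Computing the eigenvalues of L and sorting gives [0, 0.5858, 0.5858, 2, 2, 3.4142, 3.4142, 4]. The Fiedler value lambda_2 = 0.5858 is strictly positive, so the graph is connected. The largest eigenvalue, 4, is at most the vertex count 8.

0.5858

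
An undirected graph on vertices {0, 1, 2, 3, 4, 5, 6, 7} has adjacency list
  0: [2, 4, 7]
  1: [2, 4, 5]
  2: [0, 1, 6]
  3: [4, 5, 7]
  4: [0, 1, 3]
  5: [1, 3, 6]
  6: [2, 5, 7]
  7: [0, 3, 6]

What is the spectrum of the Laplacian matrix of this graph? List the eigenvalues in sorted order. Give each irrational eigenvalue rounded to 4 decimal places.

[0, 2, 2, 2, 4, 4, 4, 6]

With the vertex order [0, 1, 2, 3, 4, 5, 6, 7], the degrees are [3, 3, 3, 3, 3, 3, 3, 3], giving D = diag(3, 3, 3, 3, 3, 3, 3, 3) and L = D - A. The multiplicity of 0 as a Laplacian eigenvalue equals the number of connected components. The single zero eigenvalue shows the graph is connected. There is one zero in the spectrum, matching the 1 component. The eigenvalues sum to 24, which equals trace(L) = 2|E|.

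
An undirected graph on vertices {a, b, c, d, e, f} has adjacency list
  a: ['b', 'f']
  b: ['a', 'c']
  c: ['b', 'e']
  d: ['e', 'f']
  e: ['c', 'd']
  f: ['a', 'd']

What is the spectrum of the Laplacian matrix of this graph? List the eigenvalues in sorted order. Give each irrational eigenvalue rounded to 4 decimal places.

[0, 1, 1, 3, 3, 4]

With the vertex order [a, b, c, d, e, f], the degrees are [2, 2, 2, 2, 2, 2], giving D = diag(2, 2, 2, 2, 2, 2) and L = D - A. L is symmetric positive semidefinite, so every eigenvalue is real and nonnegative. The eigenvalues sum to 12, which equals trace(L) = 2|E|. The largest eigenvalue, 4, is at most the vertex count 6.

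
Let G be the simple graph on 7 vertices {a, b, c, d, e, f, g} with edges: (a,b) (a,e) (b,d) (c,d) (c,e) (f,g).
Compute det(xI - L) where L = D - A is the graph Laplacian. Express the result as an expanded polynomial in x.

Each diagonal entry of L is the vertex degree and each off-diagonal entry is -1 where an edge is present, 0 otherwise; in the order [a, b, c, d, e, f, g] the diagonal is [2, 2, 2, 2, 2, 1, 1]. Computing det(xI - L) by cofactor expansion (or equivalently via sum-over-permutations) gives x^7 - 12x^6 + 55x^5 - 120x^4 + 125x^3 - 50x^2. The coefficient of x^6 equals -trace(L) = -12, matching the sum of degrees. The eigenvalues sum to 12, which equals trace(L) = 2|E|. The largest eigenvalue, 3.6180, is at most the vertex count 7.

x^7 - 12x^6 + 55x^5 - 120x^4 + 125x^3 - 50x^2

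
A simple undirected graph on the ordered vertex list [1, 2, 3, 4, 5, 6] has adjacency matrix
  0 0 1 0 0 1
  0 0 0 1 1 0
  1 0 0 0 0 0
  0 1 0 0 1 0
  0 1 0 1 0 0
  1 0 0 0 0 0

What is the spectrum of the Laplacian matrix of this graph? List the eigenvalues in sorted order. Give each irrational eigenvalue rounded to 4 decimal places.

[0, 0, 1, 3, 3, 3]

Reading degrees in the order [1, 2, 3, 4, 5, 6] gives [2, 2, 1, 2, 2, 1]; set D = diag(2, 2, 1, 2, 2, 1) and form L = D - A. The multiplicity of 0 as a Laplacian eigenvalue equals the number of connected components. The 2 zero eigenvalues correspond to the 2 connected components. The eigenvalues sum to 10, which equals trace(L) = 2|E|.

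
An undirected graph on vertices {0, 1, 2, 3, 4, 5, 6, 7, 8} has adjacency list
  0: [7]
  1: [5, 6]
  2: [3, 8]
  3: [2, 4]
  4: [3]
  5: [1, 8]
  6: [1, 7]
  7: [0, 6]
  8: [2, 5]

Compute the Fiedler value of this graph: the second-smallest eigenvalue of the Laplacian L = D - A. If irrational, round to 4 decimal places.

0.1206

Each diagonal entry of L is the vertex degree and each off-diagonal entry is -1 where an edge is present, 0 otherwise; in the order [0, 1, 2, 3, 4, 5, 6, 7, 8] the diagonal is [1, 2, 2, 2, 1, 2, 2, 2, 2]. The smallest Laplacian eigenvalue is always 0. The next one, lambda_2 = 0.1206, measures how hard the graph is to disconnect: larger values mean better connectivity. The eigenvalues sum to 16, which equals trace(L) = 2|E|.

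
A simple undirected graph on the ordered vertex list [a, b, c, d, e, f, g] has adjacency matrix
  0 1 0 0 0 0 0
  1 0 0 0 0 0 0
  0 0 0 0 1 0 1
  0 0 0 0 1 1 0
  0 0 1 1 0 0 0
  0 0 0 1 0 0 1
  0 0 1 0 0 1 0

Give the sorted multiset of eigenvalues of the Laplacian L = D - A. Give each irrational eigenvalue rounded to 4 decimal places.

[0, 0, 1.3820, 1.3820, 2, 3.6180, 3.6180]

With the vertex order [a, b, c, d, e, f, g], the degrees are [1, 1, 2, 2, 2, 2, 2], giving D = diag(1, 1, 2, 2, 2, 2, 2) and L = D - A. Diagonalising L (or applying a numerical eigensolver to the 7x7 matrix) gives the spectrum above. The 2 zero eigenvalues correspond to the 2 connected components. The largest eigenvalue, 3.6180, is at most the vertex count 7. The eigenvalues sum to 12, which equals trace(L) = 2|E|.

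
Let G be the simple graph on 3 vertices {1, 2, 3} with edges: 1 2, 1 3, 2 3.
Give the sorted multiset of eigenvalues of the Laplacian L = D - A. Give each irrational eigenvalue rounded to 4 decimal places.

With the vertex order [1, 2, 3], the degrees are [2, 2, 2], giving D = diag(2, 2, 2) and L = D - A. Since every row of L sums to 0, the all-ones vector is in the kernel and 0 is an eigenvalue. The largest eigenvalue, 3, is at most the vertex count 3.

[0, 3, 3]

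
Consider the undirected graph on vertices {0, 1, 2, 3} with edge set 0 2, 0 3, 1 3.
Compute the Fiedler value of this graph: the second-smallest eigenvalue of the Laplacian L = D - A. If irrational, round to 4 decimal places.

0.5858

With the vertex order [0, 1, 2, 3], the degrees are [2, 1, 1, 2], giving D = diag(2, 1, 1, 2) and L = D - A. The sorted Laplacian eigenvalues are [0, 0.5858, 2, 3.4142]; the algebraic connectivity is the second entry, 0.5858. There is one zero in the spectrum, matching the 1 component.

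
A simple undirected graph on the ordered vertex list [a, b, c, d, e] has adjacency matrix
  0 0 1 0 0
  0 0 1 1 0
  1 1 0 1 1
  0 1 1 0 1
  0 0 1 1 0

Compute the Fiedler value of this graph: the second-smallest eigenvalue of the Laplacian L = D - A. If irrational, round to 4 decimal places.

1

Each diagonal entry of L is the vertex degree and each off-diagonal entry is -1 where an edge is present, 0 otherwise; in the order [a, b, c, d, e] the diagonal is [1, 2, 4, 3, 2]. Computing the eigenvalues of L and sorting gives [0, 1, 2, 4, 5]. The Fiedler value lambda_2 = 1 is strictly positive, so the graph is connected. The largest eigenvalue, 5, is at most the vertex count 5. The eigenvalues sum to 12, which equals trace(L) = 2|E|.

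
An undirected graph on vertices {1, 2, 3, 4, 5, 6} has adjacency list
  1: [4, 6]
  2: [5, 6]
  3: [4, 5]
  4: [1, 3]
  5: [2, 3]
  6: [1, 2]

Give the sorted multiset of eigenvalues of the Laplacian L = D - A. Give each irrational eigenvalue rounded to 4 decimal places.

[0, 1, 1, 3, 3, 4]

Each diagonal entry of L is the vertex degree and each off-diagonal entry is -1 where an edge is present, 0 otherwise; in the order [1, 2, 3, 4, 5, 6] the diagonal is [2, 2, 2, 2, 2, 2]. L is symmetric positive semidefinite, so every eigenvalue is real and nonnegative. By the matrix-tree theorem the graph has (1/6) * product of the nonzero eigenvalues = 6 spanning trees.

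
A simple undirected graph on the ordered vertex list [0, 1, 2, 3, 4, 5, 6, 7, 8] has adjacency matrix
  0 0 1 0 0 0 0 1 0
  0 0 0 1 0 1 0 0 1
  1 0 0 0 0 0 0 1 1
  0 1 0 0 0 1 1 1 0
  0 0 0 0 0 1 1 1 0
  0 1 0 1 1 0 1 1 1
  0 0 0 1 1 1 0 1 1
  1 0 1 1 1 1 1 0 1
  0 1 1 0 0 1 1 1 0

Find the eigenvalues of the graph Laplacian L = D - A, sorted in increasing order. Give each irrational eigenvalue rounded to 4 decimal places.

[0, 1.3439, 2.5105, 3.3014, 4.0934, 4.9382, 6.5702, 7.1135, 8.1291]

Reading degrees in the order [0, 1, 2, 3, 4, 5, 6, 7, 8] gives [2, 3, 3, 4, 3, 6, 5, 7, 5]; set D = diag(2, 3, 3, 4, 3, 6, 5, 7, 5) and form L = D - A. Since every row of L sums to 0, the all-ones vector is in the kernel and 0 is an eigenvalue. The eigenvalues sum to 38, which equals trace(L) = 2|E|.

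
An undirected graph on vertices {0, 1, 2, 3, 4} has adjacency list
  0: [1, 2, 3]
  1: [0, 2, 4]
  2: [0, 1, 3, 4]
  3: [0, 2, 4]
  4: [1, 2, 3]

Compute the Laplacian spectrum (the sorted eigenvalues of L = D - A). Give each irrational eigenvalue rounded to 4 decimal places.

[0, 3, 3, 5, 5]

Each diagonal entry of L is the vertex degree and each off-diagonal entry is -1 where an edge is present, 0 otherwise; in the order [0, 1, 2, 3, 4] the diagonal is [3, 3, 4, 3, 3]. Diagonalising L (or applying a numerical eigensolver to the 5x5 matrix) gives the spectrum above. The single zero eigenvalue shows the graph is connected. There is one zero in the spectrum, matching the 1 component.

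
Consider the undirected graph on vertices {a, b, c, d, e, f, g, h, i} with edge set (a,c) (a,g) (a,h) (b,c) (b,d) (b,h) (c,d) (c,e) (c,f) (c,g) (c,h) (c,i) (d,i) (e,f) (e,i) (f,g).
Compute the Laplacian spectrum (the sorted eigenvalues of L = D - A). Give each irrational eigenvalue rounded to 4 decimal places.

Each diagonal entry of L is the vertex degree and each off-diagonal entry is -1 where an edge is present, 0 otherwise; in the order [a, b, c, d, e, f, g, h, i] the diagonal is [3, 3, 8, 3, 3, 3, 3, 3, 3]. The multiplicity of 0 as a Laplacian eigenvalue equals the number of connected components. The single zero eigenvalue shows the graph is connected. The eigenvalues sum to 32, which equals trace(L) = 2|E|. By the matrix-tree theorem the graph has (1/9) * product of the nonzero eigenvalues = 2205 spanning trees.

[0, 1.5858, 1.5858, 3, 3, 4.4142, 4.4142, 5, 9]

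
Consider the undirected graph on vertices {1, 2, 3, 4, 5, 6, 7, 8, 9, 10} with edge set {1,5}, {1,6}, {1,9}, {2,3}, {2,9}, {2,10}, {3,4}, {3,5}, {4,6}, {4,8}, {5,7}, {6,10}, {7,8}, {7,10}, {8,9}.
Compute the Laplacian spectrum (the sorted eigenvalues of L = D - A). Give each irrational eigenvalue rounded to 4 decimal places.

Each diagonal entry of L is the vertex degree and each off-diagonal entry is -1 where an edge is present, 0 otherwise; in the order [1, 2, 3, 4, 5, 6, 7, 8, 9, 10] the diagonal is [3, 3, 3, 3, 3, 3, 3, 3, 3, 3]. Since every row of L sums to 0, the all-ones vector is in the kernel and 0 is an eigenvalue. The single zero eigenvalue shows the graph is connected. The largest eigenvalue, 5, is at most the vertex count 10.

[0, 2, 2, 2, 2, 2, 5, 5, 5, 5]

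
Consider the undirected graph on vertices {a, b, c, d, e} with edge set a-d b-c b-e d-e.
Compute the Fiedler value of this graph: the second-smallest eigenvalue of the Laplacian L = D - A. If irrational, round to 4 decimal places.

0.3820

Each diagonal entry of L is the vertex degree and each off-diagonal entry is -1 where an edge is present, 0 otherwise; in the order [a, b, c, d, e] the diagonal is [1, 2, 1, 2, 2]. The smallest Laplacian eigenvalue is always 0. The next one, lambda_2 = 0.3820, measures how hard the graph is to disconnect: larger values mean better connectivity. By the matrix-tree theorem the graph has (1/5) * product of the nonzero eigenvalues = 1 spanning tree.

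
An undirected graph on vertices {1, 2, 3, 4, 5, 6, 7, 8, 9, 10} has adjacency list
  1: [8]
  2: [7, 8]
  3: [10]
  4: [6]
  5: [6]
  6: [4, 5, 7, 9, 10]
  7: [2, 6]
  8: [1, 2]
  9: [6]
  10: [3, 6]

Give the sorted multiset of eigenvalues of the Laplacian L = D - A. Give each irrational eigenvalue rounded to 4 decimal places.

With the vertex order [1, 2, 3, 4, 5, 6, 7, 8, 9, 10], the degrees are [1, 2, 1, 1, 1, 5, 2, 2, 1, 2], giving D = diag(1, 2, 1, 1, 1, 5, 2, 2, 1, 2) and L = D - A. Diagonalising L (or applying a numerical eigensolver to the 10x10 matrix) gives the spectrum above. The single zero eigenvalue shows the graph is connected. There is one zero in the spectrum, matching the 1 component.

[0, 0.1704, 0.4911, 1, 1, 1, 2.2293, 2.5173, 3.4880, 6.1038]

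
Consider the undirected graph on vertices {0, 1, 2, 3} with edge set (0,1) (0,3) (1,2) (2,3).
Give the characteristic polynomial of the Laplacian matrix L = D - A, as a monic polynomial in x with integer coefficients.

x^4 - 8x^3 + 20x^2 - 16x

Each diagonal entry of L is the vertex degree and each off-diagonal entry is -1 where an edge is present, 0 otherwise; in the order [0, 1, 2, 3] the diagonal is [2, 2, 2, 2]. Computing det(xI - L) by cofactor expansion (or equivalently via sum-over-permutations) gives x^4 - 8x^3 + 20x^2 - 16x. The constant term is 0 because L is singular (the all-ones vector lies in its kernel). The largest eigenvalue, 4, is at most the vertex count 4.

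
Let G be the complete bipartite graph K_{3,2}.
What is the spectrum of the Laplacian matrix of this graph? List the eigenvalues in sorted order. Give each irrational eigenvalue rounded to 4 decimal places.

[0, 2, 2, 3, 5]

The graph has 5 vertices and degree multiset [3, 3, 2, 2, 2]; D is the diagonal matrix of degrees and L = D - A. L is symmetric positive semidefinite, so every eigenvalue is real and nonnegative. The single zero eigenvalue shows the graph is connected.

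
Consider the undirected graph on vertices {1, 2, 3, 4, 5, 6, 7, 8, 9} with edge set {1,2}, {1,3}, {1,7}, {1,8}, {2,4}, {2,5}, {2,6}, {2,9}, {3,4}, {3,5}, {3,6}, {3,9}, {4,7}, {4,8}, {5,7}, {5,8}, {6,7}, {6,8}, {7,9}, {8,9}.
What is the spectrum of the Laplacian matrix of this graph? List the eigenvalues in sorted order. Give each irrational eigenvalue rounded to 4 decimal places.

Reading degrees in the order [1, 2, 3, 4, 5, 6, 7, 8, 9] gives [4, 5, 5, 4, 4, 4, 5, 5, 4]; set D = diag(4, 5, 5, 4, 4, 4, 5, 5, 4) and form L = D - A. Diagonalising L (or applying a numerical eigensolver to the 9x9 matrix) gives the spectrum above. The single zero eigenvalue shows the graph is connected.

[0, 4, 4, 4, 4, 5, 5, 5, 9]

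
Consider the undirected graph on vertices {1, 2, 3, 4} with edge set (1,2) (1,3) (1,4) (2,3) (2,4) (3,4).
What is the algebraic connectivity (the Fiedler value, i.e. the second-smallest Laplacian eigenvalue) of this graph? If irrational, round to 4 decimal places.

With the vertex order [1, 2, 3, 4], the degrees are [3, 3, 3, 3], giving D = diag(3, 3, 3, 3) and L = D - A. The smallest Laplacian eigenvalue is always 0. The next one, lambda_2 = 4, measures how hard the graph is to disconnect: larger values mean better connectivity. The eigenvalues sum to 12, which equals trace(L) = 2|E|.

4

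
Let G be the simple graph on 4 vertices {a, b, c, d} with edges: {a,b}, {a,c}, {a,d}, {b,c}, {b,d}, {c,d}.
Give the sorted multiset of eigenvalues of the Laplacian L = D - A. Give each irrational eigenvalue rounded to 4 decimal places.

Reading degrees in the order [a, b, c, d] gives [3, 3, 3, 3]; set D = diag(3, 3, 3, 3) and form L = D - A. L is symmetric positive semidefinite, so every eigenvalue is real and nonnegative. The single zero eigenvalue shows the graph is connected. By the matrix-tree theorem the graph has (1/4) * product of the nonzero eigenvalues = 16 spanning trees.

[0, 4, 4, 4]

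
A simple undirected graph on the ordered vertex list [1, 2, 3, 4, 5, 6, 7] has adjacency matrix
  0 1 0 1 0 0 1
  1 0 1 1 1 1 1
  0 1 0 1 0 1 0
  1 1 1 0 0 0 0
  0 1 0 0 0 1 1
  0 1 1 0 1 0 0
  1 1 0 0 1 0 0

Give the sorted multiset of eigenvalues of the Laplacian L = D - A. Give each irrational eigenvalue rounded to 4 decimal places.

Each diagonal entry of L is the vertex degree and each off-diagonal entry is -1 where an edge is present, 0 otherwise; in the order [1, 2, 3, 4, 5, 6, 7] the diagonal is [3, 6, 3, 3, 3, 3, 3]. L is symmetric positive semidefinite, so every eigenvalue is real and nonnegative. There is one zero in the spectrum, matching the 1 component. By the matrix-tree theorem the graph has (1/7) * product of the nonzero eigenvalues = 320 spanning trees.

[0, 2, 2, 4, 4, 5, 7]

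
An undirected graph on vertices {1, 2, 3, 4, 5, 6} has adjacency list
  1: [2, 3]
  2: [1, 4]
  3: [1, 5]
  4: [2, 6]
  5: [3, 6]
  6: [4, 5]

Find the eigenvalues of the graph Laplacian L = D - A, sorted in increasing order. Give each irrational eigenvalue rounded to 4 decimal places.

[0, 1, 1, 3, 3, 4]

Reading degrees in the order [1, 2, 3, 4, 5, 6] gives [2, 2, 2, 2, 2, 2]; set D = diag(2, 2, 2, 2, 2, 2) and form L = D - A. L is symmetric positive semidefinite, so every eigenvalue is real and nonnegative.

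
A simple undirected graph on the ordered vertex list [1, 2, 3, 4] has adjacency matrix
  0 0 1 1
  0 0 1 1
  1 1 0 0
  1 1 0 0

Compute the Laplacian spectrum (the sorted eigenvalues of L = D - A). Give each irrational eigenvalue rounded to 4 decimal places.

[0, 2, 2, 4]

Each diagonal entry of L is the vertex degree and each off-diagonal entry is -1 where an edge is present, 0 otherwise; in the order [1, 2, 3, 4] the diagonal is [2, 2, 2, 2]. Diagonalising L (or applying a numerical eigensolver to the 4x4 matrix) gives the spectrum above. The eigenvalues sum to 8, which equals trace(L) = 2|E|.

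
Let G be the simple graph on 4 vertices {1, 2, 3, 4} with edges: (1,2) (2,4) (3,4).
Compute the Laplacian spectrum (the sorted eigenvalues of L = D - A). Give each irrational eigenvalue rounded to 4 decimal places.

[0, 0.5858, 2, 3.4142]

Reading degrees in the order [1, 2, 3, 4] gives [1, 2, 1, 2]; set D = diag(1, 2, 1, 2) and form L = D - A. Diagonalising L (or applying a numerical eigensolver to the 4x4 matrix) gives the spectrum above. By the matrix-tree theorem the graph has (1/4) * product of the nonzero eigenvalues = 1 spanning tree.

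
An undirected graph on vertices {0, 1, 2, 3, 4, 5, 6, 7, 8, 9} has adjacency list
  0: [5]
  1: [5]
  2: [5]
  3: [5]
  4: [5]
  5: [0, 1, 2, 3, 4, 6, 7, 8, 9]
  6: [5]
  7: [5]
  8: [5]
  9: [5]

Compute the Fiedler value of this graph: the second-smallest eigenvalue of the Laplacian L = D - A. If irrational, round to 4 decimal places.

With the vertex order [0, 1, 2, 3, 4, 5, 6, 7, 8, 9], the degrees are [1, 1, 1, 1, 1, 9, 1, 1, 1, 1], giving D = diag(1, 1, 1, 1, 1, 9, 1, 1, 1, 1) and L = D - A. The sorted Laplacian eigenvalues are [0, 1, 1, 1, 1, 1, 1, 1, 1, 10]; the algebraic connectivity is the second entry, 1. By the matrix-tree theorem the graph has (1/10) * product of the nonzero eigenvalues = 1 spanning tree.

1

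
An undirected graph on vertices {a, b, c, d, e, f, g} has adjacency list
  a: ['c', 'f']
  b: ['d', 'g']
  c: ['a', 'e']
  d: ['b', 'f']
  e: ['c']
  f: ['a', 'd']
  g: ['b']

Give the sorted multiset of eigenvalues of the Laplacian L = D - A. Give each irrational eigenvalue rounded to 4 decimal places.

[0, 0.1981, 0.7530, 1.5550, 2.4450, 3.2470, 3.8019]

With the vertex order [a, b, c, d, e, f, g], the degrees are [2, 2, 2, 2, 1, 2, 1], giving D = diag(2, 2, 2, 2, 1, 2, 1) and L = D - A. L is symmetric positive semidefinite, so every eigenvalue is real and nonnegative. The single zero eigenvalue shows the graph is connected. The eigenvalues sum to 12, which equals trace(L) = 2|E|.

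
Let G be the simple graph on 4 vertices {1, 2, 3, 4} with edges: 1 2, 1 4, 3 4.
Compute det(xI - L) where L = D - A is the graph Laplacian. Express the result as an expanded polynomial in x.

Reading degrees in the order [1, 2, 3, 4] gives [2, 1, 1, 2]; set D = diag(2, 1, 1, 2) and form L = D - A. Computing det(xI - L) by cofactor expansion (or equivalently via sum-over-permutations) gives x^4 - 6x^3 + 10x^2 - 4x. The constant term is 0 because L is singular (the all-ones vector lies in its kernel). By the matrix-tree theorem the graph has (1/4) * product of the nonzero eigenvalues = 1 spanning tree.

x^4 - 6x^3 + 10x^2 - 4x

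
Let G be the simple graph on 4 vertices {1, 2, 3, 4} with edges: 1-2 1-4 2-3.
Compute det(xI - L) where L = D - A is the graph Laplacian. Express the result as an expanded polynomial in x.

Each diagonal entry of L is the vertex degree and each off-diagonal entry is -1 where an edge is present, 0 otherwise; in the order [1, 2, 3, 4] the diagonal is [2, 2, 1, 1]. L has integer entries, so p(x) = det(xI - L) has integer coefficients. Expanding the determinant yields x^4 - 6x^3 + 10x^2 - 4x. The constant term is 0 because L is singular (the all-ones vector lies in its kernel). The eigenvalues sum to 6, which equals trace(L) = 2|E|.

x^4 - 6x^3 + 10x^2 - 4x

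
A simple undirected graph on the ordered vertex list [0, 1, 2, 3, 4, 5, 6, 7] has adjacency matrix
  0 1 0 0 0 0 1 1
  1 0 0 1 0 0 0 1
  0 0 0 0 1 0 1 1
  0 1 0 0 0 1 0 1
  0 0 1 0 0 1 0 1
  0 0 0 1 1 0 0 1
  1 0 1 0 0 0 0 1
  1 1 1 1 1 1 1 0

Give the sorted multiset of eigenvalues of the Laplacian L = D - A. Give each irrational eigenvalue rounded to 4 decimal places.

With the vertex order [0, 1, 2, 3, 4, 5, 6, 7], the degrees are [3, 3, 3, 3, 3, 3, 3, 7], giving D = diag(3, 3, 3, 3, 3, 3, 3, 7) and L = D - A. L is symmetric positive semidefinite, so every eigenvalue is real and nonnegative. The eigenvalues sum to 28, which equals trace(L) = 2|E|.

[0, 1.7530, 1.7530, 3.4450, 3.4450, 4.8019, 4.8019, 8]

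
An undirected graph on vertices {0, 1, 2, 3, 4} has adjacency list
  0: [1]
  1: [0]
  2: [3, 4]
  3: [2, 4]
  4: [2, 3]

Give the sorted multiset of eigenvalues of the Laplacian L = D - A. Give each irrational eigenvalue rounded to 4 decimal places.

Reading degrees in the order [0, 1, 2, 3, 4] gives [1, 1, 2, 2, 2]; set D = diag(1, 1, 2, 2, 2) and form L = D - A. The multiplicity of 0 as a Laplacian eigenvalue equals the number of connected components. The 2 zero eigenvalues correspond to the 2 connected components. There are 2 zeros in the spectrum, matching the 2 components. The eigenvalues sum to 8, which equals trace(L) = 2|E|.

[0, 0, 2, 3, 3]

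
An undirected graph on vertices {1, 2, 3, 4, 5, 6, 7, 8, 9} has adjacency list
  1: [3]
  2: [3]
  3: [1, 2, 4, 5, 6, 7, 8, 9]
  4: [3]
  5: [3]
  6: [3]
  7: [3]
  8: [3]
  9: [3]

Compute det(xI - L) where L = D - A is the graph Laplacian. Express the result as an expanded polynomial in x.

x^9 - 16x^8 + 84x^7 - 224x^6 + 350x^5 - 336x^4 + 196x^3 - 64x^2 + 9x

Reading degrees in the order [1, 2, 3, 4, 5, 6, 7, 8, 9] gives [1, 1, 8, 1, 1, 1, 1, 1, 1]; set D = diag(1, 1, 8, 1, 1, 1, 1, 1, 1) and form L = D - A. L has integer entries, so p(x) = det(xI - L) has integer coefficients. Expanding the determinant yields x^9 - 16x^8 + 84x^7 - 224x^6 + 350x^5 - 336x^4 + 196x^3 - 64x^2 + 9x. Since p(0) = det(-L) = 0, x divides p(x).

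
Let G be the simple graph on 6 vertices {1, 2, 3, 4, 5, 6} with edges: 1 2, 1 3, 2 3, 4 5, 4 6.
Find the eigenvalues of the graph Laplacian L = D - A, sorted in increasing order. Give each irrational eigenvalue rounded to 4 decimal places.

Each diagonal entry of L is the vertex degree and each off-diagonal entry is -1 where an edge is present, 0 otherwise; in the order [1, 2, 3, 4, 5, 6] the diagonal is [2, 2, 2, 2, 1, 1]. Diagonalising L (or applying a numerical eigensolver to the 6x6 matrix) gives the spectrum above. The 2 zero eigenvalues correspond to the 2 connected components. There are 2 zeros in the spectrum, matching the 2 components.

[0, 0, 1, 3, 3, 3]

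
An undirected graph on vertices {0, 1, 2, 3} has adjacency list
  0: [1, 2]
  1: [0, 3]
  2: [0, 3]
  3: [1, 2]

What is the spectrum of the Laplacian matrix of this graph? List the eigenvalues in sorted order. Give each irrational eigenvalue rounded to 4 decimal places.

[0, 2, 2, 4]

With the vertex order [0, 1, 2, 3], the degrees are [2, 2, 2, 2], giving D = diag(2, 2, 2, 2) and L = D - A. Diagonalising L (or applying a numerical eigensolver to the 4x4 matrix) gives the spectrum above. The eigenvalues sum to 8, which equals trace(L) = 2|E|.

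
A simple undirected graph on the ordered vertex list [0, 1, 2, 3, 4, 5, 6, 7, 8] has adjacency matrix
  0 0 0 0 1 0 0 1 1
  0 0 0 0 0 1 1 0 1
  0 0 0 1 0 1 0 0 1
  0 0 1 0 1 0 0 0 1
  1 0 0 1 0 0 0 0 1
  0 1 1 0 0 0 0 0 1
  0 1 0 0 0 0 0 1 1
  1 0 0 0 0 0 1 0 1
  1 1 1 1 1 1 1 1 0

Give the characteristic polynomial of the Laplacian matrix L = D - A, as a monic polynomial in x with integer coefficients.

Reading degrees in the order [0, 1, 2, 3, 4, 5, 6, 7, 8] gives [3, 3, 3, 3, 3, 3, 3, 3, 8]; set D = diag(3, 3, 3, 3, 3, 3, 3, 3, 8) and form L = D - A. Computing det(xI - L) by cofactor expansion (or equivalently via sum-over-permutations) gives x^9 - 32x^8 + 428x^7 - 3136x^6 + 13786x^5 - 37232x^4 + 60276x^3 - 53424x^2 + 19845x. The coefficient of x^8 equals -trace(L) = -32, matching the sum of degrees. There is one zero in the spectrum, matching the 1 component. By the matrix-tree theorem the graph has (1/9) * product of the nonzero eigenvalues = 2205 spanning trees.

x^9 - 32x^8 + 428x^7 - 3136x^6 + 13786x^5 - 37232x^4 + 60276x^3 - 53424x^2 + 19845x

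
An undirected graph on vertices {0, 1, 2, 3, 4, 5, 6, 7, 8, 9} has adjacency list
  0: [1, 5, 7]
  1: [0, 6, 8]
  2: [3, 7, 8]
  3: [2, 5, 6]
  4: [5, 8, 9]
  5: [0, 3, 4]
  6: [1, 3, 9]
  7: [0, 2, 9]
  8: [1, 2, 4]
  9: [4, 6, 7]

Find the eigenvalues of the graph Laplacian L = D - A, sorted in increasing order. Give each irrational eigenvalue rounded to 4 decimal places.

With the vertex order [0, 1, 2, 3, 4, 5, 6, 7, 8, 9], the degrees are [3, 3, 3, 3, 3, 3, 3, 3, 3, 3], giving D = diag(3, 3, 3, 3, 3, 3, 3, 3, 3, 3) and L = D - A. Since every row of L sums to 0, the all-ones vector is in the kernel and 0 is an eigenvalue. The single zero eigenvalue shows the graph is connected. The eigenvalues sum to 30, which equals trace(L) = 2|E|. By the matrix-tree theorem the graph has (1/10) * product of the nonzero eigenvalues = 2000 spanning trees.

[0, 2, 2, 2, 2, 2, 5, 5, 5, 5]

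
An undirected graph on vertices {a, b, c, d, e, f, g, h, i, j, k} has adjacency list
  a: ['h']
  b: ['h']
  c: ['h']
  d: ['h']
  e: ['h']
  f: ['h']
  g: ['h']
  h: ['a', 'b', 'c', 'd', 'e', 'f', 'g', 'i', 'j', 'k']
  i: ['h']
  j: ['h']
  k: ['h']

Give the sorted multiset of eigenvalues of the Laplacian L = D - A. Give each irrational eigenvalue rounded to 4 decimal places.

With the vertex order [a, b, c, d, e, f, g, h, i, j, k], the degrees are [1, 1, 1, 1, 1, 1, 1, 10, 1, 1, 1], giving D = diag(1, 1, 1, 1, 1, 1, 1, 10, 1, 1, 1) and L = D - A. The multiplicity of 0 as a Laplacian eigenvalue equals the number of connected components. The single zero eigenvalue shows the graph is connected. The eigenvalues sum to 20, which equals trace(L) = 2|E|.

[0, 1, 1, 1, 1, 1, 1, 1, 1, 1, 11]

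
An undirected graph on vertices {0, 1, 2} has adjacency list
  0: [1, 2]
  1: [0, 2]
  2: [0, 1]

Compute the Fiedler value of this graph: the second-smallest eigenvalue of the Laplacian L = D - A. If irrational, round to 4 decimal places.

With the vertex order [0, 1, 2], the degrees are [2, 2, 2], giving D = diag(2, 2, 2) and L = D - A. The sorted Laplacian eigenvalues are [0, 3, 3]; the algebraic connectivity is the second entry, 3. There is one zero in the spectrum, matching the 1 component.

3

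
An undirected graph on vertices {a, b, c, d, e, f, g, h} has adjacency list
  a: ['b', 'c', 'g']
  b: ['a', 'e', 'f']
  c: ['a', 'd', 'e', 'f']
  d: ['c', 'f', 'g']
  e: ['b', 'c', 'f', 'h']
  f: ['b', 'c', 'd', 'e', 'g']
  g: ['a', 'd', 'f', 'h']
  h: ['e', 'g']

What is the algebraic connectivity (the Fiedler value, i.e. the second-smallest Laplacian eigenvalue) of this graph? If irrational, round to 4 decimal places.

1.7414

With the vertex order [a, b, c, d, e, f, g, h], the degrees are [3, 3, 4, 3, 4, 5, 4, 2], giving D = diag(3, 3, 4, 3, 4, 5, 4, 2) and L = D - A. Computing the eigenvalues of L and sorting gives [0, 1.7414, 2.2808, 2.9247, 3.7703, 4.8956, 5.8009, 6.5863]. The Fiedler value lambda_2 = 1.7414 is strictly positive, so the graph is connected. By the matrix-tree theorem the graph has (1/8) * product of the nonzero eigenvalues = 1024 spanning trees.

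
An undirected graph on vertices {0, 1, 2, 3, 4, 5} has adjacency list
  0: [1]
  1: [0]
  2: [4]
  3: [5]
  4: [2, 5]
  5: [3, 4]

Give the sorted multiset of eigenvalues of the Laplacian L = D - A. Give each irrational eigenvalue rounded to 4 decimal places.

Reading degrees in the order [0, 1, 2, 3, 4, 5] gives [1, 1, 1, 1, 2, 2]; set D = diag(1, 1, 1, 1, 2, 2) and form L = D - A. L is symmetric positive semidefinite, so every eigenvalue is real and nonnegative. The 2 zero eigenvalues correspond to the 2 connected components. The eigenvalues sum to 8, which equals trace(L) = 2|E|.

[0, 0, 0.5858, 2, 2, 3.4142]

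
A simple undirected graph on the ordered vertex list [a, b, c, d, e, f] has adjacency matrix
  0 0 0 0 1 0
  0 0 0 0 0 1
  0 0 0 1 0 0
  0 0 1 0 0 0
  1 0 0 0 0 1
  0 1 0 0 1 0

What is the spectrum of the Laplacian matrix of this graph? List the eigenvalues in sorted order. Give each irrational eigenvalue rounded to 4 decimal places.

With the vertex order [a, b, c, d, e, f], the degrees are [1, 1, 1, 1, 2, 2], giving D = diag(1, 1, 1, 1, 2, 2) and L = D - A. Diagonalising L (or applying a numerical eigensolver to the 6x6 matrix) gives the spectrum above. The 2 zero eigenvalues correspond to the 2 connected components. The eigenvalues sum to 8, which equals trace(L) = 2|E|.

[0, 0, 0.5858, 2, 2, 3.4142]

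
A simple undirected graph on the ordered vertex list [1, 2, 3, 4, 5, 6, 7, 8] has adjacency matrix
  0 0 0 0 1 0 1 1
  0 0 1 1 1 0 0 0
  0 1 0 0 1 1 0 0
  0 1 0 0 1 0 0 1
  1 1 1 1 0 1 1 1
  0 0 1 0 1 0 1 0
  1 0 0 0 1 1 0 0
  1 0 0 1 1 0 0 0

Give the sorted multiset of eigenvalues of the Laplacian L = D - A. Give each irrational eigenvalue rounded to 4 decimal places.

Reading degrees in the order [1, 2, 3, 4, 5, 6, 7, 8] gives [3, 3, 3, 3, 7, 3, 3, 3]; set D = diag(3, 3, 3, 3, 7, 3, 3, 3) and form L = D - A. Diagonalising L (or applying a numerical eigensolver to the 8x8 matrix) gives the spectrum above. The eigenvalues sum to 28, which equals trace(L) = 2|E|.

[0, 1.7530, 1.7530, 3.4450, 3.4450, 4.8019, 4.8019, 8]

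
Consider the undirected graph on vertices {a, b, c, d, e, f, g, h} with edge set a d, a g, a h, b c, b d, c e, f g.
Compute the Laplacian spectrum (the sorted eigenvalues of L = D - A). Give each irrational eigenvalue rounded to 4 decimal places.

[0, 0.1864, 0.5858, 1, 2, 2.4707, 3.4142, 4.3429]

Each diagonal entry of L is the vertex degree and each off-diagonal entry is -1 where an edge is present, 0 otherwise; in the order [a, b, c, d, e, f, g, h] the diagonal is [3, 2, 2, 2, 1, 1, 2, 1]. Diagonalising L (or applying a numerical eigensolver to the 8x8 matrix) gives the spectrum above. The single zero eigenvalue shows the graph is connected. There is one zero in the spectrum, matching the 1 component.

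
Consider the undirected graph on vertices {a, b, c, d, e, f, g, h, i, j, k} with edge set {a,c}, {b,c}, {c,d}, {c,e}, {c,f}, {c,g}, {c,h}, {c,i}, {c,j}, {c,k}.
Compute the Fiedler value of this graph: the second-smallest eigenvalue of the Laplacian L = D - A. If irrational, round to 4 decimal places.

With the vertex order [a, b, c, d, e, f, g, h, i, j, k], the degrees are [1, 1, 10, 1, 1, 1, 1, 1, 1, 1, 1], giving D = diag(1, 1, 10, 1, 1, 1, 1, 1, 1, 1, 1) and L = D - A. The sorted Laplacian eigenvalues are [0, 1, 1, 1, 1, 1, 1, 1, 1, 1, 11]; the algebraic connectivity is the second entry, 1. The largest eigenvalue, 11, is at most the vertex count 11.

1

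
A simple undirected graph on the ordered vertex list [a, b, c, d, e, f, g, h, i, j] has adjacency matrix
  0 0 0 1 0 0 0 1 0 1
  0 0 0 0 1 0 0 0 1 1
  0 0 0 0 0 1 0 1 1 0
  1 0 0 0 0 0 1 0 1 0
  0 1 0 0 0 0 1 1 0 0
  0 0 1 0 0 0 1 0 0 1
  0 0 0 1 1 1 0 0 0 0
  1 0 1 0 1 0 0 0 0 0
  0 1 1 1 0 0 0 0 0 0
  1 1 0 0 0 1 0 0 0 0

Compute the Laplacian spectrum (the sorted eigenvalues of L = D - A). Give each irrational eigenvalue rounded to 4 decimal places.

[0, 2, 2, 2, 2, 2, 5, 5, 5, 5]

With the vertex order [a, b, c, d, e, f, g, h, i, j], the degrees are [3, 3, 3, 3, 3, 3, 3, 3, 3, 3], giving D = diag(3, 3, 3, 3, 3, 3, 3, 3, 3, 3) and L = D - A. Since every row of L sums to 0, the all-ones vector is in the kernel and 0 is an eigenvalue. The single zero eigenvalue shows the graph is connected.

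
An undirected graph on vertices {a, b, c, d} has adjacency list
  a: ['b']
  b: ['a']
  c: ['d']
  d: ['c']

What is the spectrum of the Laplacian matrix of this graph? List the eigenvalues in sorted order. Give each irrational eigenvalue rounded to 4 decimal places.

With the vertex order [a, b, c, d], the degrees are [1, 1, 1, 1], giving D = diag(1, 1, 1, 1) and L = D - A. Since every row of L sums to 0, the all-ones vector is in the kernel and 0 is an eigenvalue. The 2 zero eigenvalues correspond to the 2 connected components. The eigenvalues sum to 4, which equals trace(L) = 2|E|.

[0, 0, 2, 2]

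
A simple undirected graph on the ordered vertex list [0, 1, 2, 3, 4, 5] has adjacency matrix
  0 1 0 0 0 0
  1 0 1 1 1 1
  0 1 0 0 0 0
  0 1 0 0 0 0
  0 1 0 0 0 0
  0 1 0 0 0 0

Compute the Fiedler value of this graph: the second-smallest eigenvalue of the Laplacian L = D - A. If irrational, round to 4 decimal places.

Reading degrees in the order [0, 1, 2, 3, 4, 5] gives [1, 5, 1, 1, 1, 1]; set D = diag(1, 5, 1, 1, 1, 1) and form L = D - A. The smallest Laplacian eigenvalue is always 0. The next one, lambda_2 = 1, measures how hard the graph is to disconnect: larger values mean better connectivity.

1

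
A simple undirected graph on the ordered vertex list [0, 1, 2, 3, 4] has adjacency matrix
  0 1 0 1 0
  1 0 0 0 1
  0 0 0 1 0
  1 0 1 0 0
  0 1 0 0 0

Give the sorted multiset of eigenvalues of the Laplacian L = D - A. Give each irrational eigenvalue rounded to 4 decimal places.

[0, 0.3820, 1.3820, 2.6180, 3.6180]

With the vertex order [0, 1, 2, 3, 4], the degrees are [2, 2, 1, 2, 1], giving D = diag(2, 2, 1, 2, 1) and L = D - A. Since every row of L sums to 0, the all-ones vector is in the kernel and 0 is an eigenvalue. The largest eigenvalue, 3.6180, is at most the vertex count 5.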